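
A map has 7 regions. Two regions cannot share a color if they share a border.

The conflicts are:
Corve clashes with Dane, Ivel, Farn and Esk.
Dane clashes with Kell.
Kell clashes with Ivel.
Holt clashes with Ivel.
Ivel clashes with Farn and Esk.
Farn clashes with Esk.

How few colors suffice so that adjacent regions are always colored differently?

Corve, Ivel, Farn, Esk pairwise conflict, so at least 4 colors are needed.
One proper 4-coloring: Corve=2, Dane=1, Kell=2, Holt=2, Ivel=1, Farn=4, Esk=3. Every pair that conflicts lands in different colors.

4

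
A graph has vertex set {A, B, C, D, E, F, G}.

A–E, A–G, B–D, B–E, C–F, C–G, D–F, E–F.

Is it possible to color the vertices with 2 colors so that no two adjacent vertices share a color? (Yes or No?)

No

The cycle E-F-C-G-A-E has odd length 5, so it cannot be 2-colored; at least 3 colors are needed.
So 2 colors are not enough.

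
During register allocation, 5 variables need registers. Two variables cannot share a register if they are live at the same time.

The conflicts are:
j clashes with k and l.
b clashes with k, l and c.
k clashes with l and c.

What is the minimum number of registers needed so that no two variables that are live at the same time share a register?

3

j, k, l pairwise conflict, so at least 3 registers are needed.
3 registers suffice: register 1 → {k}; register 2 → {j, b}; register 3 → {l, c}. Each listed conflict is separated.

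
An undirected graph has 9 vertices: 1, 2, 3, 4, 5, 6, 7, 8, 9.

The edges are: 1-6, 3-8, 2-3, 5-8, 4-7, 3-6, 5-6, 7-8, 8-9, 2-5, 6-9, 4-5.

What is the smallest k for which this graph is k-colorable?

4 and 5 are adjacent, so at least 2 colors are needed.
2 colors suffice: color a → {2, 4, 6, 8}; color b → {1, 3, 5, 7, 9}. Every edge joins two different colors.

2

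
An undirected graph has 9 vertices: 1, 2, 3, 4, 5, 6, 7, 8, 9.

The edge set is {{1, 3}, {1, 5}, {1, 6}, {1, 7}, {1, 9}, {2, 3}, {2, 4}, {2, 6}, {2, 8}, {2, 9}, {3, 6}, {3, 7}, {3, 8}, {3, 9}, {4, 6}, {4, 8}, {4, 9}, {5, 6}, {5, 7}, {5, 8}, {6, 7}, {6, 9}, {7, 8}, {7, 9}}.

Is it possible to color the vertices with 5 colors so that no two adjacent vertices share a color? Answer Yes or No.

Yes

The chromatic number is 5. 1, 3, 6, 7, 9 are mutually adjacent (a clique of size 5), so at least 5 colors are needed.
5 colors suffice: 1=e, 2=c, 3=b, 4=b, 5=b, 6=a, 7=c, 8=a, 9=d.
That is already a proper 5-coloring.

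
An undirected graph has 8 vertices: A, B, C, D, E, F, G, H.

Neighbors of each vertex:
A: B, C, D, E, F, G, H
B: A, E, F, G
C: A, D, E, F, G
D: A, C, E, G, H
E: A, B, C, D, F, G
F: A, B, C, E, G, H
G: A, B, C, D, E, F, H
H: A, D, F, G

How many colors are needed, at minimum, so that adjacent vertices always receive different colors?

A, B, E, F, G form a clique, so at least 5 colors are needed.
5 colors suffice: color red → {G}; color blue → {A}; color green → {E, H}; color yellow → {D, F}; color purple → {B, C}. Every edge joins two different colors.

5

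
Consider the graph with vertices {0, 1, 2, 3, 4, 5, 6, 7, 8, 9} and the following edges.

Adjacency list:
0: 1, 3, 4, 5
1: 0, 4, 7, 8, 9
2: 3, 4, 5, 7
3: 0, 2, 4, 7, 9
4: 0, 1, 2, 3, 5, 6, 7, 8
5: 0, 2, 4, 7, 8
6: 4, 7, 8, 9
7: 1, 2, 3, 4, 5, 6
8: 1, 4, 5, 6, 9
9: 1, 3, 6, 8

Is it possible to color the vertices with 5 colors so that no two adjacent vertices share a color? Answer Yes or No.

The chromatic number is 4. 2, 3, 4, 7 are pairwise adjacent (a clique of size 4), so at least 4 colors are needed.
4 colors suffice: color red → {4, 9}; color blue → {0, 7, 8}; color green → {1, 3, 5, 6}; color yellow → {2}.
Since 5 ≥ 4, a proper 5-coloring certainly exists.

Yes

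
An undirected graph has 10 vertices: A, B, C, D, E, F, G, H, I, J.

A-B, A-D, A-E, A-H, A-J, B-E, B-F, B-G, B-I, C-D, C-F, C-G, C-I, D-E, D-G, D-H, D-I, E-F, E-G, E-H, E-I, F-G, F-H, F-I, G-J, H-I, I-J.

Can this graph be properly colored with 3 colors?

No

E, F, H, I are mutually adjacent (a clique of size 4), so at least 4 colors are needed.
So 3 colors are not enough.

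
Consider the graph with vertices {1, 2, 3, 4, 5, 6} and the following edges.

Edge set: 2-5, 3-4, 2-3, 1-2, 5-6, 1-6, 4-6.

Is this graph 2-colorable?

No

The cycle 1-6-4-3-2-1 has odd length 5, so it cannot be 2-colored; at least 3 colors are needed.
So 2 colors are not enough.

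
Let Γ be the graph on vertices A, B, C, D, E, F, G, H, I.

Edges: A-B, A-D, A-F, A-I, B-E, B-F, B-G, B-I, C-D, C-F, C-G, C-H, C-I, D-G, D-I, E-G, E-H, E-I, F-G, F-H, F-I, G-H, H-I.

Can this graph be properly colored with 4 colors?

Yes

The chromatic number is 4. C, F, G, H are pairwise adjacent (a clique of size 4), so at least 4 colors are needed.
4 colors suffice: color red → {G, I}; color blue → {D, E, F}; color green → {B, H}; color yellow → {A, C}.
That is already a proper 4-coloring.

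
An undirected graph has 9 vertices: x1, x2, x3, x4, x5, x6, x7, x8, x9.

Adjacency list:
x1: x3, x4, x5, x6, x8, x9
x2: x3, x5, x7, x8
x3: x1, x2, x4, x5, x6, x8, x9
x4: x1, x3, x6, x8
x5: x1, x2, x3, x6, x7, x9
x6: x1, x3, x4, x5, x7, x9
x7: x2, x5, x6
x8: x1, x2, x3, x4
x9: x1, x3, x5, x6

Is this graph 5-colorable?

The chromatic number is 5. x1, x3, x5, x6, x9 form a clique, so at least 5 colors are needed.
5 colors suffice: color R → {x3, x7}; color B → {x1, x2}; color G → {x6, x8}; color Y → {x4, x5}; color P → {x9}.
That is already a proper 5-coloring.

Yes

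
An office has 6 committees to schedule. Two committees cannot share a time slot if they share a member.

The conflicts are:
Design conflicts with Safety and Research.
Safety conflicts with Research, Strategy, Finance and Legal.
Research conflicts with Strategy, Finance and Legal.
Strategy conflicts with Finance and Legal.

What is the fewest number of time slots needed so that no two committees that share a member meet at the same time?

Safety, Research, Strategy, Legal pairwise conflict, so at least 4 time slots are needed.
Using 4 time slots: Design=3, Safety=2, Research=1, Strategy=3, Finance=4, Legal=4. Each listed conflict is separated.

4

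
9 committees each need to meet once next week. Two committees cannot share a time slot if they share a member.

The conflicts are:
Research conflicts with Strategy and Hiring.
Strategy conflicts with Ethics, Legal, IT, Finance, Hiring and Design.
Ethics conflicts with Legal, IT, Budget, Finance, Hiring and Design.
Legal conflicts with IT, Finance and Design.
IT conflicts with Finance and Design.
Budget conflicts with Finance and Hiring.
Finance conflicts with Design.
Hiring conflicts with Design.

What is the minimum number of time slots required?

6

Strategy, Ethics, Legal, IT, Finance, Design all conflict with each other, so at least 6 time slots are needed.
6 time slots suffice: time slot 1 → {Strategy, Budget}; time slot 2 → {Research, Ethics}; time slot 3 → {Finance, Hiring}; time slot 4 → {Design}; time slot 5 → {Legal}; time slot 6 → {IT}. Every pair that conflicts lands in different time slots.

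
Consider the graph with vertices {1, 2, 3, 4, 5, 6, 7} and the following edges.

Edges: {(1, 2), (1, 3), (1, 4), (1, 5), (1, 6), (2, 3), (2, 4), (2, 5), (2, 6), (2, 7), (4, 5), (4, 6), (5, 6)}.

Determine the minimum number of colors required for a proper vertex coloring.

5

1, 2, 4, 5, 6 form a clique, so at least 5 colors are needed.
5 colors suffice: color red → {2}; color blue → {1, 7}; color green → {3, 6}; color yellow → {5}; color purple → {4}. Each edge has distinct colors on its endpoints.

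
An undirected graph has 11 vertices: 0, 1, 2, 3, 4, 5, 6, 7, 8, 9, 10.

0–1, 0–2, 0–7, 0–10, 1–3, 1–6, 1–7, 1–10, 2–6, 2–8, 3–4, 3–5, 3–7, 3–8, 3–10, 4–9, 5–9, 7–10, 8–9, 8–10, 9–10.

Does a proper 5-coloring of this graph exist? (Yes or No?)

Yes

The chromatic number is 4. 0, 1, 7, 10 form a clique, so at least 4 colors are needed.
4 colors suffice: 0=red, 1=green, 2=blue, 3=red, 4=blue, 5=blue, 6=red, 7=yellow, 8=green, 9=red, 10=blue.
Since 5 ≥ 4, a proper 5-coloring certainly exists.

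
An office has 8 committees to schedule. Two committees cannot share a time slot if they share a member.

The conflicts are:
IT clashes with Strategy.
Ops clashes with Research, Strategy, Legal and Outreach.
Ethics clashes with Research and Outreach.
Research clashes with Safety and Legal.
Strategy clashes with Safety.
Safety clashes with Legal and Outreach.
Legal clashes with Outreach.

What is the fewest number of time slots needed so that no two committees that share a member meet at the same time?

Ops, Legal, Outreach all conflict with each other, so at least 3 time slots are needed.
Using 3 time slots: IT=1, Ops=1, Ethics=1, Research=2, Strategy=2, Safety=1, Legal=3, Outreach=2. Each listed conflict is separated.

3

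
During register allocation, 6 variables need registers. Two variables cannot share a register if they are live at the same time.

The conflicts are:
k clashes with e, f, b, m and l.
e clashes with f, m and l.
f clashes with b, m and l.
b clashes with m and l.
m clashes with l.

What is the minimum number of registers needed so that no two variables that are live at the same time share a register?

5

k, e, f, m, l are mutually in conflict, so at least 5 registers are needed.
A valid assignment using 5 registers: k=3, e=5, f=1, b=5, m=4, l=2. Every pair that conflicts lands in different registers.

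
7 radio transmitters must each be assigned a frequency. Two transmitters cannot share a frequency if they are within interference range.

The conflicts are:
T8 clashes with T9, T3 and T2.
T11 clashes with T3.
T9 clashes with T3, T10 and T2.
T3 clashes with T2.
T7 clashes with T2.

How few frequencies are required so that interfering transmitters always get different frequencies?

T8, T9, T3, T2 pairwise conflict, so at least 4 frequencies are needed.
4 frequencies suffice: frequency 1 → {T11, T9, T7}; frequency 2 → {T3, T10}; frequency 3 → {T2}; frequency 4 → {T8}. No two conflicting transmitters share a frequency.

4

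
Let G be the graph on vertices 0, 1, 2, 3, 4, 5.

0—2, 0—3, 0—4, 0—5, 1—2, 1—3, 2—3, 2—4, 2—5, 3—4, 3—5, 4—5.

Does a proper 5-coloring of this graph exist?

Yes

The chromatic number is 5. 0, 2, 3, 4, 5 are mutually adjacent (a clique of size 5), so at least 5 colors are needed.
5 colors suffice: 0=d, 1=c, 2=a, 3=b, 4=c, 5=e.
That is already a proper 5-coloring.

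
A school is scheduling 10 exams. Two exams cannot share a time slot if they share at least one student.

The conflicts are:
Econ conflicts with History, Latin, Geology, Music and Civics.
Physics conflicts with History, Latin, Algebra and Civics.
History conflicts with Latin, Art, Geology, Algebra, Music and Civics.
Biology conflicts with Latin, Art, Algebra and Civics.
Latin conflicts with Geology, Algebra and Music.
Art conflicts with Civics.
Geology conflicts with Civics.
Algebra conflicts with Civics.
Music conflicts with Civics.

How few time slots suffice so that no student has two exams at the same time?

Econ, History, Latin, Geology pairwise conflict, so at least 4 time slots are needed.
Using 4 time slots: Econ=3, Physics=4, History=1, Biology=1, Latin=2, Art=3, Geology=4, Algebra=3, Music=4, Civics=2. No two conflicting exams share a time slot.

4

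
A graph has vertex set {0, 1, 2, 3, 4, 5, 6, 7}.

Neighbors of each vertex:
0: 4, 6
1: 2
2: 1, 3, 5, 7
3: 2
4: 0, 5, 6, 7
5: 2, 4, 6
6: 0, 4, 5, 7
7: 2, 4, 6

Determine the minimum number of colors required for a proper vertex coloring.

3

4, 6, 7 are pairwise adjacent, so at least 3 colors are needed.
One proper 3-coloring: 0=green, 1=blue, 2=red, 3=blue, 4=blue, 5=green, 6=red, 7=green. No two adjacent vertices share a color.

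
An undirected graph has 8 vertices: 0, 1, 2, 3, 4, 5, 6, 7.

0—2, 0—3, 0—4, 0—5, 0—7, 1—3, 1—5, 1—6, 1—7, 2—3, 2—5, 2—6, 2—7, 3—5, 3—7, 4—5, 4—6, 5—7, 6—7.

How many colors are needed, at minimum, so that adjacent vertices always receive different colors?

5

0, 2, 3, 5, 7 form a clique, so at least 5 colors are needed.
5 colors suffice: color red → {5, 6}; color blue → {4, 7}; color green → {3}; color yellow → {0, 1}; color purple → {2}. No two adjacent vertices share a color.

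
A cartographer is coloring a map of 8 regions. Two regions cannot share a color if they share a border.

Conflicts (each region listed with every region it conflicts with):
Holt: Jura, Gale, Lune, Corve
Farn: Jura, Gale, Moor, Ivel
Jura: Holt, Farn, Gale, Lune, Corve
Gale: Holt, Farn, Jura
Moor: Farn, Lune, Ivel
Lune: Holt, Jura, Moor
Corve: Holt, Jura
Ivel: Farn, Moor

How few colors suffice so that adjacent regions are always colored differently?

3

Farn, Moor, Ivel all conflict with each other, so at least 3 colors are needed.
3 colors suffice: color 1 → {Jura, Moor}; color 2 → {Holt, Farn}; color 3 → {Gale, Lune, Corve, Ivel}. Every pair that conflicts lands in different colors.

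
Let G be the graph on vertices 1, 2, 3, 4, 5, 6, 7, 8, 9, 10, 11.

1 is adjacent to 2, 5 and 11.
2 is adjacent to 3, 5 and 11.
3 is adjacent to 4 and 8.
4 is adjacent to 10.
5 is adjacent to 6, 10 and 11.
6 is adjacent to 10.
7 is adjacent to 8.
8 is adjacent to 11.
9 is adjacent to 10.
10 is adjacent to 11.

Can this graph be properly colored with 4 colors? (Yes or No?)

The chromatic number is 4. 1, 2, 5, 11 are mutually adjacent (a clique of size 4), so at least 4 colors are needed.
4 colors suffice: 1=yellow, 2=blue, 3=green, 4=red, 5=red, 6=green, 7=blue, 8=red, 9=red, 10=blue, 11=green.
That is already a proper 4-coloring.

Yes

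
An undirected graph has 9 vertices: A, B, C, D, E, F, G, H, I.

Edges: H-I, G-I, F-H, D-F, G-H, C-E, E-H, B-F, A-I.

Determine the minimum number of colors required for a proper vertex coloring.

3

G, H, I are mutually adjacent, so at least 3 colors are needed.
A valid assignment using 3 colors: A=red, B=red, C=red, D=red, E=blue, F=blue, G=green, H=red, I=blue. Every edge joins two different colors.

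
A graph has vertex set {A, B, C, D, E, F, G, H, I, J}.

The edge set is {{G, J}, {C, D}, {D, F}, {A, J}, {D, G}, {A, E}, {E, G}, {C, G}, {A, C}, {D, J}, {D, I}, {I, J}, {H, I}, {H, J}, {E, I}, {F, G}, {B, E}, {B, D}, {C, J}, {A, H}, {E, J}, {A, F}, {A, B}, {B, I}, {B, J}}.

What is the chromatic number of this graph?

A, B, E, J are pairwise adjacent (a clique of size 4), so at least 4 colors are needed.
4 colors suffice: color 1 → {F, J}; color 2 → {A, G, I}; color 3 → {D, E, H}; color 4 → {B, C}. Every edge joins two different colors.

4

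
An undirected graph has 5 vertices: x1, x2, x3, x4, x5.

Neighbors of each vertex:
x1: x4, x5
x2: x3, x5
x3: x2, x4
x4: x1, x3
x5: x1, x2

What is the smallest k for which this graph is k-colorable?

3

The cycle x4-x1-x5-x2-x3-x4 has odd length 5, so it cannot be 2-colored; at least 3 colors are needed.
3 colors suffice: color 1 → {x3, x5}; color 2 → {x1, x2}; color 3 → {x4}. Every edge joins two different colors.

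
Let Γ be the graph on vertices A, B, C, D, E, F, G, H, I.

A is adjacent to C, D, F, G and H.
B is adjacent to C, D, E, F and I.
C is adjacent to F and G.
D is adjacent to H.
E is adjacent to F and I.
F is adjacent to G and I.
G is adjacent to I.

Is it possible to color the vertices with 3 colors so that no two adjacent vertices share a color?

No

A, C, F, G are pairwise adjacent (a clique of size 4), so at least 4 colors are needed.
So 3 colors are not enough.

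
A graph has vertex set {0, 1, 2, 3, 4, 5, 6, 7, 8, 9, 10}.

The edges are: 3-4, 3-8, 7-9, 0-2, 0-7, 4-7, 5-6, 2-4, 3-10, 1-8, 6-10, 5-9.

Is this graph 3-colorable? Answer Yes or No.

Yes

The chromatic number is 3. The cycle 6-5-9-7-4-3-10-6 has odd length 7, so it cannot be 2-colored; at least 3 colors are needed.
3 colors suffice: color red → {1, 2, 3, 6, 7}; color blue → {0, 4, 8, 9, 10}; color green → {5}.
That is already a proper 3-coloring.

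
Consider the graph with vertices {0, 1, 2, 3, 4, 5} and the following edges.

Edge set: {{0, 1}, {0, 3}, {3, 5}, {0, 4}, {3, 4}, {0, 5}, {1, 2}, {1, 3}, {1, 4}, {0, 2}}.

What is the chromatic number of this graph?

0, 1, 3, 4 are mutually adjacent (a clique of size 4), so at least 4 colors are needed.
4 colors suffice: 0=a, 1=c, 2=b, 3=b, 4=d, 5=c. No two adjacent vertices share a color.

4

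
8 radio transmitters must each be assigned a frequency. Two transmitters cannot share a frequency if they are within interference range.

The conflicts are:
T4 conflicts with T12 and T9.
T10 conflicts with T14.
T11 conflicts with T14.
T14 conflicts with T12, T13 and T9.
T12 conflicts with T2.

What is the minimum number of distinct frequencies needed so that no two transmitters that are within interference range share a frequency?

2

T14 and T12 conflict, so at least 2 frequencies are needed.
A valid assignment using 2 frequencies: T4=1, T10=2, T11=2, T14=1, T12=2, T13=2, T2=1, T9=2. Each listed conflict is separated.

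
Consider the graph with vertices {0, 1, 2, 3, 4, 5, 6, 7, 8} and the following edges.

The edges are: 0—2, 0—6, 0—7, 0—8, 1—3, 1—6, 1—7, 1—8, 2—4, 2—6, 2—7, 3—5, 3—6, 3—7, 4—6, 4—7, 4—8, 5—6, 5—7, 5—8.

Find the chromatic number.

3

0, 2, 6 are mutually adjacent, so at least 3 colors are needed.
3 colors suffice: color a → {6, 7, 8}; color b → {2, 3}; color c → {0, 1, 4, 5}. Each edge has distinct colors on its endpoints.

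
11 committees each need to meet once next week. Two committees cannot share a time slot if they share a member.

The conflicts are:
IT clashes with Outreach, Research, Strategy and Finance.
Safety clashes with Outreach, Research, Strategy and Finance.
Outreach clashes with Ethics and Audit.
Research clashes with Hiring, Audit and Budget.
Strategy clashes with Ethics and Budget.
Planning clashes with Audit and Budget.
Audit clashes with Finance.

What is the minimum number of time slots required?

2

Audit and Finance conflict, so at least 2 time slots are needed.
2 time slots suffice: time slot 1 → {Outreach, Research, Strategy, Planning, Finance}; time slot 2 → {IT, Safety, Hiring, Ethics, Audit, Budget}. No two conflicting committees share a time slot.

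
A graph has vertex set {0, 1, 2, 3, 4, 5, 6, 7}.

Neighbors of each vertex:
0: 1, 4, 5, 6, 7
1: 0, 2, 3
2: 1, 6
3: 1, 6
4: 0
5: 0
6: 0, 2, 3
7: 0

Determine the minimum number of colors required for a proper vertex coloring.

2

3 and 6 are adjacent, so at least 2 colors are needed.
2 colors suffice: color a → {0, 2, 3}; color b → {1, 4, 5, 6, 7}. Each edge has distinct colors on its endpoints.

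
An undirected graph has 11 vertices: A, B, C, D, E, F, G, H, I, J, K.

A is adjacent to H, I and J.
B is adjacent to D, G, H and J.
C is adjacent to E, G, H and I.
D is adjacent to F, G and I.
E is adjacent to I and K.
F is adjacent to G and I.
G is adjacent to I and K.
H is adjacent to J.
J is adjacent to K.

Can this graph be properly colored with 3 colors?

No

D, F, G, I are pairwise adjacent (a clique of size 4), so at least 4 colors are needed.
So 3 colors are not enough.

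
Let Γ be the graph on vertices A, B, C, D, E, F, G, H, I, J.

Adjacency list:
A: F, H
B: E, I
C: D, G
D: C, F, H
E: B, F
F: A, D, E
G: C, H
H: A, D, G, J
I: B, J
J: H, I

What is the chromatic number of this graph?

3

The cycle B-I-J-H-A-F-E-B has odd length 7, so it cannot be 2-colored; at least 3 colors are needed.
3 colors suffice: A=2, B=1, C=1, D=2, E=2, F=1, G=2, H=1, I=2, J=3. Each edge has distinct colors on its endpoints.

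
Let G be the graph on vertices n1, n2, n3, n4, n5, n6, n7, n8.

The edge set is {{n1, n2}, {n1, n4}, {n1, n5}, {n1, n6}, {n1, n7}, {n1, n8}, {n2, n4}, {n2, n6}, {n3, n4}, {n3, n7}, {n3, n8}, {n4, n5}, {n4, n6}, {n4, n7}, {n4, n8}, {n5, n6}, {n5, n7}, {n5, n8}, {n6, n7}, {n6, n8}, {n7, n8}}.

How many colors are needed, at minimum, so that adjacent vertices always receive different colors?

n1, n4, n5, n6, n7, n8 are pairwise adjacent (a clique of size 6), so at least 6 colors are needed.
6 colors suffice: color 1 → {n4}; color 2 → {n2, n8}; color 3 → {n7}; color 4 → {n1, n3}; color 5 → {n6}; color 6 → {n5}. Each edge has distinct colors on its endpoints.

6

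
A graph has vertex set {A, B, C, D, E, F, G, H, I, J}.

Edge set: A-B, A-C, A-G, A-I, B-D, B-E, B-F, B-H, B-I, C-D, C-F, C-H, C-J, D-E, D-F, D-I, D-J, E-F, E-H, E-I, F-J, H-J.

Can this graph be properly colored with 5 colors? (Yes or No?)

The chromatic number is 4. C, D, F, J are mutually adjacent (a clique of size 4), so at least 4 colors are needed.
A valid assignment using 4 colors: A=red, B=blue, C=blue, D=red, E=yellow, F=green, G=blue, H=red, I=green, J=yellow.
Since 5 ≥ 4, a proper 5-coloring certainly exists.

Yes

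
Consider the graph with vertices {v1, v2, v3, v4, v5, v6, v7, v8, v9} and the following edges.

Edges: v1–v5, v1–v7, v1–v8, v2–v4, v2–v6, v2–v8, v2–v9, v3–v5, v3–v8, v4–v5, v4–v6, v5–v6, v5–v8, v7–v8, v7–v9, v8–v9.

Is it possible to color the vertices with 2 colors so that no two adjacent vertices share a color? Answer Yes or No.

No

v7, v8, v9 are mutually adjacent, so at least 3 colors are needed.
So 2 colors are not enough.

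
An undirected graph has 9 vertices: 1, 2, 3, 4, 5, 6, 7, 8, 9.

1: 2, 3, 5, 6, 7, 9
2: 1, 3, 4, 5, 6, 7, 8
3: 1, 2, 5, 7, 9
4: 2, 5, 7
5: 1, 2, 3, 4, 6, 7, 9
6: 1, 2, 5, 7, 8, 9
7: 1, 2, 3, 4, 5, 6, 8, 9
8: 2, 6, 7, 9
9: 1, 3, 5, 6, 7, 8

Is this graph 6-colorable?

Yes

The chromatic number is 5. 1, 2, 5, 6, 7 are pairwise adjacent (a clique of size 5), so at least 5 colors are needed.
A valid assignment using 5 colors: 1=purple, 2=blue, 3=yellow, 4=yellow, 5=green, 6=yellow, 7=red, 8=green, 9=blue.
Since 6 ≥ 5, a proper 6-coloring certainly exists.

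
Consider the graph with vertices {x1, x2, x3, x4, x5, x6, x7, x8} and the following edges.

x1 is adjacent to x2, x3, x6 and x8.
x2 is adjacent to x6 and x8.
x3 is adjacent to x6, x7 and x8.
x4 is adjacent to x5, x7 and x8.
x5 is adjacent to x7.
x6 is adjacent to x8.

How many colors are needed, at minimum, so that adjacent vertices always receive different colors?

x1, x3, x6, x8 are mutually adjacent (a clique of size 4), so at least 4 colors are needed.
4 colors suffice: color 1 → {x7, x8}; color 2 → {x2, x3, x4}; color 3 → {x5, x6}; color 4 → {x1}. Every edge joins two different colors.

4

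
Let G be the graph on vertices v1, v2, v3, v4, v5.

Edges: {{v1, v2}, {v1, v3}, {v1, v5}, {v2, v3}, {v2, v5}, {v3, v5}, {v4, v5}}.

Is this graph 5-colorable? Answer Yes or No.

The chromatic number is 4. v1, v2, v3, v5 form a clique, so at least 4 colors are needed.
One proper 4-coloring: v1=green, v2=blue, v3=yellow, v4=blue, v5=red.
Since 5 ≥ 4, a proper 5-coloring certainly exists.

Yes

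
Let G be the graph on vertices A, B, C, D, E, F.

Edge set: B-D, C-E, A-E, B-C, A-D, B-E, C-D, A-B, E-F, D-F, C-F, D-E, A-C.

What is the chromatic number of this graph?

A, B, C, D, E are mutually adjacent (a clique of size 5), so at least 5 colors are needed.
5 colors suffice: color red → {E}; color blue → {C}; color green → {D}; color yellow → {A, F}; color purple → {B}. No two adjacent vertices share a color.

5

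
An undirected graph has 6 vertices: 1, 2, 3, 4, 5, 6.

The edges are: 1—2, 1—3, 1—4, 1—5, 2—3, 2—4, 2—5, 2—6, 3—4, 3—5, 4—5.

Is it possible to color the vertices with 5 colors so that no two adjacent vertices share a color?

The chromatic number is 5. 1, 2, 3, 4, 5 are mutually adjacent (a clique of size 5), so at least 5 colors are needed.
A valid assignment using 5 colors: 1=e, 2=a, 3=c, 4=d, 5=b, 6=b.
That is already a proper 5-coloring.

Yes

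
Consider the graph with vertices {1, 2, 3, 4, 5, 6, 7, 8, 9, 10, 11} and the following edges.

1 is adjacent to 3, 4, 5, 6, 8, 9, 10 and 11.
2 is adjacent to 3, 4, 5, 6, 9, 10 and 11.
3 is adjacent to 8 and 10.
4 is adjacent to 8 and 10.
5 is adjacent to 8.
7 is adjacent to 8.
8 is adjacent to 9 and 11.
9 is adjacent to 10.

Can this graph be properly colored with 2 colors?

No

2, 4, 10 are mutually adjacent, so at least 3 colors are needed.
So 2 colors are not enough.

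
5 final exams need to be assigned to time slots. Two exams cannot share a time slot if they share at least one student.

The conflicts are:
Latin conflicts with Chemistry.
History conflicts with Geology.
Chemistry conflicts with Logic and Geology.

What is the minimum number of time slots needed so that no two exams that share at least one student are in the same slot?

2

Chemistry and Logic conflict, so at least 2 time slots are needed.
2 time slots suffice: time slot 1 → {History, Chemistry}; time slot 2 → {Latin, Logic, Geology}. Every pair that conflicts lands in different time slots.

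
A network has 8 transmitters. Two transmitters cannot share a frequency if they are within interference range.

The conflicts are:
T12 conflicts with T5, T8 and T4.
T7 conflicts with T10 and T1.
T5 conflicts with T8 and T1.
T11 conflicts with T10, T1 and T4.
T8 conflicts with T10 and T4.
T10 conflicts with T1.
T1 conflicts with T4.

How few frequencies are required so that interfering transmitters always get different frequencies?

T7, T10, T1 are mutually in conflict, so at least 3 frequencies are needed.
3 frequencies suffice: frequency 1 → {T8, T1}; frequency 2 → {T5, T10, T4}; frequency 3 → {T12, T7, T11}. No two conflicting transmitters share a frequency.

3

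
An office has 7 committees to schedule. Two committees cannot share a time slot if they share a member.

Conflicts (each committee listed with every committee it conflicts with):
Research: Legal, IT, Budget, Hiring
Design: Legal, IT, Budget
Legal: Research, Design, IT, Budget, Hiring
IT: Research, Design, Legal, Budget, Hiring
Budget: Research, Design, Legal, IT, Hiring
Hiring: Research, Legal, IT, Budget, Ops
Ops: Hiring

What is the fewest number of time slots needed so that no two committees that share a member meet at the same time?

5

Research, Legal, IT, Budget, Hiring are mutually in conflict, so at least 5 time slots are needed.
5 time slots suffice: time slot 1 → {Design, Hiring}; time slot 2 → {Legal, Ops}; time slot 3 → {Budget}; time slot 4 → {IT}; time slot 5 → {Research}. Each listed conflict is separated.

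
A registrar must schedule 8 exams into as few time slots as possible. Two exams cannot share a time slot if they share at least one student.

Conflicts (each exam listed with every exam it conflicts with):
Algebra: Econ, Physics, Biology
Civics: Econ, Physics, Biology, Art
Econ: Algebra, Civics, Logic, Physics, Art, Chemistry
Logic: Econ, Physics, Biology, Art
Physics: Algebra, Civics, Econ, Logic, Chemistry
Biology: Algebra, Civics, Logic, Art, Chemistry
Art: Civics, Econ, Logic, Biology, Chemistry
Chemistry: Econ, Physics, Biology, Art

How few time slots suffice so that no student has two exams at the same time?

Algebra, Econ, Physics all conflict with each other, so at least 3 time slots are needed.
3 time slots suffice: Algebra=3, Civics=3, Econ=1, Logic=3, Physics=2, Biology=1, Art=2, Chemistry=3. Every pair that conflicts lands in different time slots.

3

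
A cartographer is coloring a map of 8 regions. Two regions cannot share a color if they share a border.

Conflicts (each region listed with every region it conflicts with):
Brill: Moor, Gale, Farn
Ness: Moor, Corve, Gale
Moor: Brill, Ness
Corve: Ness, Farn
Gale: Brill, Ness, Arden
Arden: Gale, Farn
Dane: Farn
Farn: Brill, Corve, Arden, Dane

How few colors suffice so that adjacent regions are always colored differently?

3

The cycle Arden-Farn-Corve-Ness-Gale-Arden has odd length 5, so it cannot be 2-colored; at least 3 colors are needed.
3 colors suffice: color 1 → {Moor, Gale, Farn}; color 2 → {Brill, Ness, Arden, Dane}; color 3 → {Corve}. Every pair that conflicts lands in different colors.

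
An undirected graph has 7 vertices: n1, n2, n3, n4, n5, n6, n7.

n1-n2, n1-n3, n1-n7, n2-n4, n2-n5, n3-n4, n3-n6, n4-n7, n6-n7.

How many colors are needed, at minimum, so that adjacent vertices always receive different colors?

n3 and n4 are adjacent, so at least 2 colors are needed.
2 colors suffice: color 1 → {n1, n4, n5, n6}; color 2 → {n2, n3, n7}. No two adjacent vertices share a color.

2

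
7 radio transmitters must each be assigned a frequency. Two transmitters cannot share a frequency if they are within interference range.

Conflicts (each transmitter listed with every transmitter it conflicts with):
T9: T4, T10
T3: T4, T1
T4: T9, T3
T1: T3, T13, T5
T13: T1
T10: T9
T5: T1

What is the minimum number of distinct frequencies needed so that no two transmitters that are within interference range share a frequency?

T3 and T1 conflict, so at least 2 frequencies are needed.
2 frequencies suffice: frequency 1 → {T4, T1, T10}; frequency 2 → {T9, T3, T13, T5}. Each listed conflict is separated.

2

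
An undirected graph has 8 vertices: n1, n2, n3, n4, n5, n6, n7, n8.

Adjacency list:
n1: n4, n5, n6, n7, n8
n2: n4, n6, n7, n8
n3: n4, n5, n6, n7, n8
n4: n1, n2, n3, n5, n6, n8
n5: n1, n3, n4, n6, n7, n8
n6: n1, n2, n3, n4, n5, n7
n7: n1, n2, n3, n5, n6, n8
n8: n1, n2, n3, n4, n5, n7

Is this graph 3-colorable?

n3, n5, n7, n8 are pairwise adjacent (a clique of size 4), so at least 4 colors are needed.
So 3 colors are not enough.

No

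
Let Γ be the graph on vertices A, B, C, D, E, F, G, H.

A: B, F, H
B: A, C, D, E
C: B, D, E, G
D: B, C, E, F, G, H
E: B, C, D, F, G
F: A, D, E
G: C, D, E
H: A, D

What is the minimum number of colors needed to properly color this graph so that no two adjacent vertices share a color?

C, D, E, G form a clique, so at least 4 colors are needed.
4 colors suffice: color red → {A, D}; color blue → {E, H}; color green → {C, F}; color yellow → {B, G}. No two adjacent vertices share a color.

4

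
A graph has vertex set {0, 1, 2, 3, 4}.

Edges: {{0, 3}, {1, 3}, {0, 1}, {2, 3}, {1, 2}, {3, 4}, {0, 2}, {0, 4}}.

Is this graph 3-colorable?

0, 1, 2, 3 are mutually adjacent (a clique of size 4), so at least 4 colors are needed.
So 3 colors are not enough.

No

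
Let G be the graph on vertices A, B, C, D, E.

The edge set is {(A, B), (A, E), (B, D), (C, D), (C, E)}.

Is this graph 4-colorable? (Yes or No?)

The chromatic number is 3. The cycle E-A-B-D-C-E has odd length 5, so it cannot be 2-colored; at least 3 colors are needed.
3 colors suffice: A=2, B=1, C=3, D=2, E=1.
Since 4 ≥ 3, a proper 4-coloring certainly exists.

Yes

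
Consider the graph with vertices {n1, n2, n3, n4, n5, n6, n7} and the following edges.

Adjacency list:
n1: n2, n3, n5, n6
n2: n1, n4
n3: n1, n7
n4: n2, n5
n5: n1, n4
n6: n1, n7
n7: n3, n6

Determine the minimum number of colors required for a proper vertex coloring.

n2 and n4 are adjacent, so at least 2 colors are needed.
2 colors suffice: n1=red, n2=blue, n3=blue, n4=red, n5=blue, n6=blue, n7=red. Every edge joins two different colors.

2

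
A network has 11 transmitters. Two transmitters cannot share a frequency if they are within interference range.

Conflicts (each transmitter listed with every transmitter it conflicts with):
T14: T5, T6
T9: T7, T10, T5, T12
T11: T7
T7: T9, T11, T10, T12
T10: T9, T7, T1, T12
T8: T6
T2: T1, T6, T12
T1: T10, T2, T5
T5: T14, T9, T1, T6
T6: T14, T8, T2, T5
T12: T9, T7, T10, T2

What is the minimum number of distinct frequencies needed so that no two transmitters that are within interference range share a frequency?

4

T9, T7, T10, T12 all conflict with each other, so at least 4 frequencies are needed.
4 frequencies suffice: frequency 1 → {T11, T10, T8, T2, T5}; frequency 2 → {T7, T1, T6}; frequency 3 → {T14, T9}; frequency 4 → {T12}. Every pair that conflicts lands in different frequencies.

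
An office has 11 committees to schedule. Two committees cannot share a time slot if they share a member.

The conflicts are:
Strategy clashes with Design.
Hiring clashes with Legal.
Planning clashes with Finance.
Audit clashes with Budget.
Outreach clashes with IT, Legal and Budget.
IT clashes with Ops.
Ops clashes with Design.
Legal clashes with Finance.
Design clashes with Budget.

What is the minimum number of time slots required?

The cycle Budget-Outreach-IT-Ops-Design-Budget has odd length 5, so it cannot be 2-colored; at least 3 time slots are needed.
3 time slots suffice: time slot 1 → {Hiring, Audit, Outreach, Design, Finance}; time slot 2 → {Strategy, Planning, IT, Legal, Budget}; time slot 3 → {Ops}. Every pair that conflicts lands in different time slots.

3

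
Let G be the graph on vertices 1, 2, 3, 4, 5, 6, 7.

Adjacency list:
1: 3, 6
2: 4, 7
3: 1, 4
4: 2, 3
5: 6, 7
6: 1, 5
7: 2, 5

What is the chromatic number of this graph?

The cycle 3-1-6-5-7-2-4-3 has odd length 7, so it cannot be 2-colored; at least 3 colors are needed.
3 colors suffice: color a → {2, 3, 5}; color b → {4, 6, 7}; color c → {1}. Each edge has distinct colors on its endpoints.

3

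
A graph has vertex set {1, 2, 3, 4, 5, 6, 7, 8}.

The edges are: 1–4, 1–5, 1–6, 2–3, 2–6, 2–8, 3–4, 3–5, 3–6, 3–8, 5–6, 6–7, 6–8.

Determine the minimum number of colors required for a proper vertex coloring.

2, 3, 6, 8 are pairwise adjacent (a clique of size 4), so at least 4 colors are needed.
4 colors suffice: color red → {4, 6}; color blue → {1, 3, 7}; color green → {2, 5}; color yellow → {8}. Each edge has distinct colors on its endpoints.

4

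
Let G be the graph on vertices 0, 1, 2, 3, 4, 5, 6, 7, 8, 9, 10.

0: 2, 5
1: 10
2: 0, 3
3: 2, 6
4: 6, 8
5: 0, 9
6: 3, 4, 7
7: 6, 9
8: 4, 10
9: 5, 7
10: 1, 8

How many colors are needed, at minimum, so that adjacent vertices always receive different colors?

3

The cycle 6-7-9-5-0-2-3-6 has odd length 7, so it cannot be 2-colored; at least 3 colors are needed.
3 colors suffice: color a → {2, 5, 6, 10}; color b → {0, 1, 3, 7, 8}; color c → {4, 9}. No two adjacent vertices share a color.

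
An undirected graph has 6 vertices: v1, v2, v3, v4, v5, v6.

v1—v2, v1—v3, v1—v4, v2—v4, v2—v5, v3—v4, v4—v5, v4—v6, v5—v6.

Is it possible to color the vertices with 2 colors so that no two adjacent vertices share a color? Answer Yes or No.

v4, v5, v6 form a triangle, so at least 3 colors are needed.
So 2 colors are not enough.

No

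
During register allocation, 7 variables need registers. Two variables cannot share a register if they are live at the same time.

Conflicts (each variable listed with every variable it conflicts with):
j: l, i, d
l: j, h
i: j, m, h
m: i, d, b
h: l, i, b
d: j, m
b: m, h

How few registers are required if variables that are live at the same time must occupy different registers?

2

m and b conflict, so at least 2 registers are needed.
A valid assignment using 2 registers: j=1, l=2, i=2, m=1, h=1, d=2, b=2. No two conflicting variables share a register.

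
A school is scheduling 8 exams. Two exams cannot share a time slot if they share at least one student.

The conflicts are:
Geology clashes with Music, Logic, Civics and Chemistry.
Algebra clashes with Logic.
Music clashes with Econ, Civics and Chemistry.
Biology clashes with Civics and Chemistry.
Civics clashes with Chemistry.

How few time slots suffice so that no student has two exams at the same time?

4

Geology, Music, Civics, Chemistry all conflict with each other, so at least 4 time slots are needed.
4 time slots suffice: time slot 1 → {Econ, Logic, Civics}; time slot 2 → {Algebra, Chemistry}; time slot 3 → {Music, Biology}; time slot 4 → {Geology}. No two conflicting exams share a time slot.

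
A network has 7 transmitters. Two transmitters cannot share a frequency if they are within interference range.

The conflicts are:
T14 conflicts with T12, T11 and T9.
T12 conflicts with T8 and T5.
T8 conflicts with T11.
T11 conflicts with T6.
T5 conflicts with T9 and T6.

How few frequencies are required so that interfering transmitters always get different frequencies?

3

The cycle T11-T8-T12-T5-T6-T11 has odd length 5, so it cannot be 2-colored; at least 3 frequencies are needed.
3 frequencies suffice: frequency 1 → {T12, T11, T9}; frequency 2 → {T14, T8, T5}; frequency 3 → {T6}. Each listed conflict is separated.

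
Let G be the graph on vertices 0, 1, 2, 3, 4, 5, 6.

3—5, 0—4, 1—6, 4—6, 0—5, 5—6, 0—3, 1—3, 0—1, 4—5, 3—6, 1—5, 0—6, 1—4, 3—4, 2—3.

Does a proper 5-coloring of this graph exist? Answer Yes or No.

No

0, 1, 3, 4, 5, 6 are mutually adjacent (a clique of size 6), so at least 6 colors are needed.
So 5 colors are not enough.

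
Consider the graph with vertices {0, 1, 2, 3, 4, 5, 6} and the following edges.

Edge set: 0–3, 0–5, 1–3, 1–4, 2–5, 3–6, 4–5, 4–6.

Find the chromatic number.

3

The cycle 6-4-5-0-3-6 has odd length 5, so it cannot be 2-colored; at least 3 colors are needed.
One proper 3-coloring: 0=c, 1=b, 2=a, 3=a, 4=a, 5=b, 6=b. No two adjacent vertices share a color.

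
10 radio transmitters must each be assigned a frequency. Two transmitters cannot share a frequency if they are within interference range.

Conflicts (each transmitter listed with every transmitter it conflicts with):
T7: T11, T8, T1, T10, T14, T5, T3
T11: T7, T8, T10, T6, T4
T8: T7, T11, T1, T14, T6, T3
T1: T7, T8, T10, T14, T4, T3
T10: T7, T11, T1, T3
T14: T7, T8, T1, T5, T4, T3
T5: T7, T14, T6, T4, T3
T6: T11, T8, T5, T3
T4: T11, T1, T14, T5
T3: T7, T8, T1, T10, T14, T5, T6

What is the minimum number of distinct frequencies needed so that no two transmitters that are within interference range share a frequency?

T7, T8, T1, T14, T3 are mutually in conflict, so at least 5 frequencies are needed.
5 frequencies suffice: T7=2, T11=1, T8=3, T1=4, T10=3, T14=5, T5=3, T6=2, T4=2, T3=1. Each listed conflict is separated.

5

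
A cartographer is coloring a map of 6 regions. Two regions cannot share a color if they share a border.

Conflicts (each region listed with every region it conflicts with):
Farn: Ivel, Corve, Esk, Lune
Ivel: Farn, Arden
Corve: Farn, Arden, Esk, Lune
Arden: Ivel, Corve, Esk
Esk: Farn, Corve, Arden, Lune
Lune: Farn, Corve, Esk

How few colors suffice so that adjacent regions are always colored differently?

4

Farn, Corve, Esk, Lune pairwise conflict, so at least 4 colors are needed.
4 colors suffice: color 1 → {Ivel, Esk}; color 2 → {Farn, Arden}; color 3 → {Corve}; color 4 → {Lune}. Every pair that conflicts lands in different colors.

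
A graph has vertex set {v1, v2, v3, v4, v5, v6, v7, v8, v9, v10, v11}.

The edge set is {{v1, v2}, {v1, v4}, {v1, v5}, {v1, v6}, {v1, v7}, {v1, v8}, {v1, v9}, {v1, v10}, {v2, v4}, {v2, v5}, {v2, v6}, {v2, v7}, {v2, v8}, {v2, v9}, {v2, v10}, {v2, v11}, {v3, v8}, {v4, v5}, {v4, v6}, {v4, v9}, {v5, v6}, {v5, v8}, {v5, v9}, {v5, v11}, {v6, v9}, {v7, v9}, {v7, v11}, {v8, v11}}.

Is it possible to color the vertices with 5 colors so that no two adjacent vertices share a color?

No

v1, v2, v4, v5, v6, v9 are pairwise adjacent (a clique of size 6), so at least 6 colors are needed.
So 5 colors are not enough.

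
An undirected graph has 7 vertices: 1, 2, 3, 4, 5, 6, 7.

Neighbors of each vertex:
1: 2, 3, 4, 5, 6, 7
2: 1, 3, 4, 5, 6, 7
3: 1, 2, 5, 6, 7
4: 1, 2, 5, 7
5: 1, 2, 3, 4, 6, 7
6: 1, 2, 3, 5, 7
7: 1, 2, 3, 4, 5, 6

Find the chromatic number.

1, 2, 3, 5, 6, 7 are pairwise adjacent (a clique of size 6), so at least 6 colors are needed.
A valid assignment using 6 colors: 1=b, 2=a, 3=e, 4=e, 5=c, 6=f, 7=d. No two adjacent vertices share a color.

6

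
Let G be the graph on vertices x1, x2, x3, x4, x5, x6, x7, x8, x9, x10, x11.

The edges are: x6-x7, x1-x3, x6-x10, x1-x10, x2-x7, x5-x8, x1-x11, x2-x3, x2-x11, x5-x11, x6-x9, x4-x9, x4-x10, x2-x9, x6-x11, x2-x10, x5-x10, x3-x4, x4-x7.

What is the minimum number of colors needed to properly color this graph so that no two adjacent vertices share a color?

x5 and x11 are adjacent, so at least 2 colors are needed.
A valid assignment using 2 colors: x1=1, x2=1, x3=2, x4=1, x5=1, x6=1, x7=2, x8=2, x9=2, x10=2, x11=2. No two adjacent vertices share a color.

2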